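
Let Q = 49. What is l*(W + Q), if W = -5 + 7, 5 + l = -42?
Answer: -2397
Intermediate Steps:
l = -47 (l = -5 - 42 = -47)
W = 2
l*(W + Q) = -47*(2 + 49) = -47*51 = -2397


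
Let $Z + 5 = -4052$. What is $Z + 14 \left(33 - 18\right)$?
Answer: $-3847$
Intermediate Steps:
$Z = -4057$ ($Z = -5 - 4052 = -4057$)
$Z + 14 \left(33 - 18\right) = -4057 + 14 \left(33 - 18\right) = -4057 + 14 \cdot 15 = -4057 + 210 = -3847$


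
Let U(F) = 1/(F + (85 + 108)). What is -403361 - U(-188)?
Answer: -2016806/5 ≈ -4.0336e+5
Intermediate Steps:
U(F) = 1/(193 + F) (U(F) = 1/(F + 193) = 1/(193 + F))
-403361 - U(-188) = -403361 - 1/(193 - 188) = -403361 - 1/5 = -403361 - 1*⅕ = -403361 - ⅕ = -2016806/5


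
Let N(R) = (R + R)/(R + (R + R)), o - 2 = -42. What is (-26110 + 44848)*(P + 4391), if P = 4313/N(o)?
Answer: 203504049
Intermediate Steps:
o = -40 (o = 2 - 42 = -40)
N(R) = ⅔ (N(R) = (2*R)/(R + 2*R) = (2*R)/((3*R)) = (2*R)*(1/(3*R)) = ⅔)
P = 12939/2 (P = 4313/(⅔) = 4313*(3/2) = 12939/2 ≈ 6469.5)
(-26110 + 44848)*(P + 4391) = (-26110 + 44848)*(12939/2 + 4391) = 18738*(21721/2) = 203504049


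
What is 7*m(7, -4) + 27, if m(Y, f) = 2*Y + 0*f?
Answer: 125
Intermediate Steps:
m(Y, f) = 2*Y (m(Y, f) = 2*Y + 0 = 2*Y)
7*m(7, -4) + 27 = 7*(2*7) + 27 = 7*14 + 27 = 98 + 27 = 125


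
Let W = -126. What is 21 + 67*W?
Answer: -8421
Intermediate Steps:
21 + 67*W = 21 + 67*(-126) = 21 - 8442 = -8421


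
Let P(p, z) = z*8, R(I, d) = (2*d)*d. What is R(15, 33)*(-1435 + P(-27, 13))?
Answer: -2898918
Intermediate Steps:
R(I, d) = 2*d²
P(p, z) = 8*z
R(15, 33)*(-1435 + P(-27, 13)) = (2*33²)*(-1435 + 8*13) = (2*1089)*(-1435 + 104) = 2178*(-1331) = -2898918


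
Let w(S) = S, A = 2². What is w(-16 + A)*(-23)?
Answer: 276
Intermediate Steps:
A = 4
w(-16 + A)*(-23) = (-16 + 4)*(-23) = -12*(-23) = 276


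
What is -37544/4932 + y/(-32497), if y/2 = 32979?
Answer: -386343056/40068801 ≈ -9.6420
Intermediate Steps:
y = 65958 (y = 2*32979 = 65958)
-37544/4932 + y/(-32497) = -37544/4932 + 65958/(-32497) = -37544*1/4932 + 65958*(-1/32497) = -9386/1233 - 65958/32497 = -386343056/40068801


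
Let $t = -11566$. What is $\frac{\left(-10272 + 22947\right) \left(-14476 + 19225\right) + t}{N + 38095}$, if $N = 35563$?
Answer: $\frac{60182009}{73658} \approx 817.05$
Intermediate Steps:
$\frac{\left(-10272 + 22947\right) \left(-14476 + 19225\right) + t}{N + 38095} = \frac{\left(-10272 + 22947\right) \left(-14476 + 19225\right) - 11566}{35563 + 38095} = \frac{12675 \cdot 4749 - 11566}{73658} = \left(60193575 - 11566\right) \frac{1}{73658} = 60182009 \cdot \frac{1}{73658} = \frac{60182009}{73658}$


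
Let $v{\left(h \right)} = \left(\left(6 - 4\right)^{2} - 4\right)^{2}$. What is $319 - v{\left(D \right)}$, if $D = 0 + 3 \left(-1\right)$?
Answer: $319$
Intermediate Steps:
$D = -3$ ($D = 0 - 3 = -3$)
$v{\left(h \right)} = 0$ ($v{\left(h \right)} = \left(2^{2} - 4\right)^{2} = \left(4 - 4\right)^{2} = 0^{2} = 0$)
$319 - v{\left(D \right)} = 319 - 0 = 319 + 0 = 319$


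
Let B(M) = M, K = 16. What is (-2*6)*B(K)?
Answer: -192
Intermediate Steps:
(-2*6)*B(K) = -2*6*16 = -12*16 = -192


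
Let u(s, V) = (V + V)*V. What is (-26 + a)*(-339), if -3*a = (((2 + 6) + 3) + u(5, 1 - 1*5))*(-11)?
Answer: -44635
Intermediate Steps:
u(s, V) = 2*V² (u(s, V) = (2*V)*V = 2*V²)
a = 473/3 (a = -(((2 + 6) + 3) + 2*(1 - 1*5)²)*(-11)/3 = -((8 + 3) + 2*(1 - 5)²)*(-11)/3 = -(11 + 2*(-4)²)*(-11)/3 = -(11 + 2*16)*(-11)/3 = -(11 + 32)*(-11)/3 = -43*(-11)/3 = -⅓*(-473) = 473/3 ≈ 157.67)
(-26 + a)*(-339) = (-26 + 473/3)*(-339) = (395/3)*(-339) = -44635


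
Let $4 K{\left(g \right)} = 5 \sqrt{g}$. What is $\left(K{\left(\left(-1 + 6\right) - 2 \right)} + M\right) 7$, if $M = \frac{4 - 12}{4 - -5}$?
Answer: $- \frac{56}{9} + \frac{35 \sqrt{3}}{4} \approx 8.9332$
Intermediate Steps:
$K{\left(g \right)} = \frac{5 \sqrt{g}}{4}$
$M = - \frac{8}{9}$ ($M = \frac{4 - 12}{4 + 5} = \frac{4 - 12}{9} = \left(-8\right) \frac{1}{9} = - \frac{8}{9} \approx -0.88889$)
$\left(K{\left(\left(-1 + 6\right) - 2 \right)} + M\right) 7 = \left(\frac{5 \sqrt{\left(-1 + 6\right) - 2}}{4} - \frac{8}{9}\right) 7 = \left(\frac{5 \sqrt{5 - 2}}{4} - \frac{8}{9}\right) 7 = \left(\frac{5 \sqrt{3}}{4} - \frac{8}{9}\right) 7 = \left(- \frac{8}{9} + \frac{5 \sqrt{3}}{4}\right) 7 = - \frac{56}{9} + \frac{35 \sqrt{3}}{4}$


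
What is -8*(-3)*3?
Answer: 72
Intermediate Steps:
-8*(-3)*3 = 24*3 = 72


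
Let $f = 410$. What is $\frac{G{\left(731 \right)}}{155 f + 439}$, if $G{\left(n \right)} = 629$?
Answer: $\frac{629}{63989} \approx 0.0098298$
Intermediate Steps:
$\frac{G{\left(731 \right)}}{155 f + 439} = \frac{629}{155 \cdot 410 + 439} = \frac{629}{63550 + 439} = \frac{629}{63989}$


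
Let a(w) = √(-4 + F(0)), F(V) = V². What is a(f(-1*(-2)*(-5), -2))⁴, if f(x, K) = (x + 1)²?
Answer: 16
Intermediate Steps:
f(x, K) = (1 + x)²
a(w) = 2*I (a(w) = √(-4 + 0²) = √(-4 + 0) = √(-4) = 2*I)
a(f(-1*(-2)*(-5), -2))⁴ = (2*I)⁴ = 16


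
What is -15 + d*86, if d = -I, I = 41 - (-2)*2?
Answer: -3885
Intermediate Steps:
I = 45 (I = 41 - 1*(-4) = 41 + 4 = 45)
d = -45 (d = -1*45 = -45)
-15 + d*86 = -15 - 45*86 = -15 - 3870 = -3885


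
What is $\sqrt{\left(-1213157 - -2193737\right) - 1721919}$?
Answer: $3 i \sqrt{82371} \approx 861.01 i$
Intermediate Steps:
$\sqrt{\left(-1213157 - -2193737\right) - 1721919} = \sqrt{\left(-1213157 + 2193737\right) - 1721919} = \sqrt{980580 - 1721919} = \sqrt{-741339} = 3 i \sqrt{82371}$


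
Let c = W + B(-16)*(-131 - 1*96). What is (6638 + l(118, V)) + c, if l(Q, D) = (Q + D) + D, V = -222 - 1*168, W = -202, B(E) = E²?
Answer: -52338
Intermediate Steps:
V = -390 (V = -222 - 168 = -390)
l(Q, D) = Q + 2*D (l(Q, D) = (D + Q) + D = Q + 2*D)
c = -58314 (c = -202 + (-16)²*(-131 - 1*96) = -202 + 256*(-131 - 96) = -202 + 256*(-227) = -202 - 58112 = -58314)
(6638 + l(118, V)) + c = (6638 + (118 + 2*(-390))) - 58314 = (6638 + (118 - 780)) - 58314 = (6638 - 662) - 58314 = 5976 - 58314 = -52338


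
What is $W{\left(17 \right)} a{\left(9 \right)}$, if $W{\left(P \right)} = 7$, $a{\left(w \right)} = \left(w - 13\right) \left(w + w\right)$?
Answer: $-504$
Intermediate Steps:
$a{\left(w \right)} = 2 w \left(-13 + w\right)$ ($a{\left(w \right)} = \left(-13 + w\right) 2 w = 2 w \left(-13 + w\right)$)
$W{\left(17 \right)} a{\left(9 \right)} = 7 \cdot 2 \cdot 9 \left(-13 + 9\right) = 7 \cdot 2 \cdot 9 \left(-4\right) = 7 \left(-72\right) = -504$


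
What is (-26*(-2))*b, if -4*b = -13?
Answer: 169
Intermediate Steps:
b = 13/4 (b = -¼*(-13) = 13/4 ≈ 3.2500)
(-26*(-2))*b = -26*(-2)*(13/4) = 52*(13/4) = 169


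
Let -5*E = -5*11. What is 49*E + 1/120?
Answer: 64681/120 ≈ 539.01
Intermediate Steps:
E = 11 (E = -(-1)*11 = -1/5*(-55) = 11)
49*E + 1/120 = 49*11 + 1/120 = 539 + 1/120 = 64681/120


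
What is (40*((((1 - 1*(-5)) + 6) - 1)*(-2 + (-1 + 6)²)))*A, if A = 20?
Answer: 202400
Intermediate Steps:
(40*((((1 - 1*(-5)) + 6) - 1)*(-2 + (-1 + 6)²)))*A = (40*((((1 - 1*(-5)) + 6) - 1)*(-2 + (-1 + 6)²)))*20 = (40*((((1 + 5) + 6) - 1)*(-2 + 5²)))*20 = (40*(((6 + 6) - 1)*(-2 + 25)))*20 = (40*((12 - 1)*23))*20 = (40*(11*23))*20 = (40*253)*20 = 10120*20 = 202400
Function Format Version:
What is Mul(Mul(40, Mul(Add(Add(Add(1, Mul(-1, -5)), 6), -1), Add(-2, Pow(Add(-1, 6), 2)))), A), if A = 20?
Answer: 202400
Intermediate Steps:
Mul(Mul(40, Mul(Add(Add(Add(1, Mul(-1, -5)), 6), -1), Add(-2, Pow(Add(-1, 6), 2)))), A) = Mul(Mul(40, Mul(Add(Add(Add(1, Mul(-1, -5)), 6), -1), Add(-2, Pow(Add(-1, 6), 2)))), 20) = Mul(Mul(40, Mul(Add(Add(Add(1, 5), 6), -1), Add(-2, Pow(5, 2)))), 20) = Mul(Mul(40, Mul(Add(Add(6, 6), -1), Add(-2, 25))), 20) = Mul(Mul(40, Mul(Add(12, -1), 23)), 20) = Mul(Mul(40, Mul(11, 23)), 20) = Mul(Mul(40, 253), 20) = Mul(10120, 20) = 202400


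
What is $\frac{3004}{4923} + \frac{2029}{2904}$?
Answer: $\frac{6237461}{4765464} \approx 1.3089$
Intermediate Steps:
$\frac{3004}{4923} + \frac{2029}{2904} = \frac{6237461}{4765464}$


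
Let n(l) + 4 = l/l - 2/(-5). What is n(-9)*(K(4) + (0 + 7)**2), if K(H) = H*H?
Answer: -169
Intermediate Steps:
K(H) = H**2
n(l) = -13/5 (n(l) = -4 + (l/l - 2/(-5)) = -4 + (1 - 2*(-1/5)) = -4 + (1 + 2/5) = -4 + 7/5 = -13/5)
n(-9)*(K(4) + (0 + 7)**2) = -13*(4**2 + (0 + 7)**2)/5 = -13*(16 + 7**2)/5 = -13*(16 + 49)/5 = -13/5*65 = -169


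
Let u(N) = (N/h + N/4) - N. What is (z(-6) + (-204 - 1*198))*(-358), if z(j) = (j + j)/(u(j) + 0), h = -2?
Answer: 722444/5 ≈ 1.4449e+5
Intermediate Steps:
u(N) = -5*N/4 (u(N) = (N/(-2) + N/4) - N = (N*(-½) + N*(¼)) - N = (-N/2 + N/4) - N = -N/4 - N = -5*N/4)
z(j) = -8/5 (z(j) = (j + j)/(-5*j/4 + 0) = (2*j)/((-5*j/4)) = (2*j)*(-4/(5*j)) = -8/5)
(z(-6) + (-204 - 1*198))*(-358) = (-8/5 + (-204 - 1*198))*(-358) = (-8/5 + (-204 - 198))*(-358) = (-8/5 - 402)*(-358) = -2018/5*(-358) = 722444/5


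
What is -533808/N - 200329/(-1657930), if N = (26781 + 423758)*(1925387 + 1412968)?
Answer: 20087051673618871/166241649491158390 ≈ 0.12083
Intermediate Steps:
N = 1504059123345 (N = 450539*3338355 = 1504059123345)
-533808/N - 200329/(-1657930) = -533808/1504059123345 - 200329/(-1657930) = -533808*1/1504059123345 - 200329*(-1/1657930) = -177936/501353041115 + 200329/1657930 = 20087051673618871/166241649491158390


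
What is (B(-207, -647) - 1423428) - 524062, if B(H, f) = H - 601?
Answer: -1948298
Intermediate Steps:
B(H, f) = -601 + H
(B(-207, -647) - 1423428) - 524062 = ((-601 - 207) - 1423428) - 524062 = (-808 - 1423428) - 524062 = -1424236 - 524062 = -1948298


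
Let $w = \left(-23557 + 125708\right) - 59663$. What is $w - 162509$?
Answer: $-120021$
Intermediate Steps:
$w = 42488$ ($w = 102151 - 59663 = 42488$)
$w - 162509 = 42488 - 162509 = -120021$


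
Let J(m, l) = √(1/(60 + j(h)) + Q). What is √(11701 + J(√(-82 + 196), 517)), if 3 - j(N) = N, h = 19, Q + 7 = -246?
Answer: √(5663284 + 22*I*√122441)/22 ≈ 108.17 + 0.073519*I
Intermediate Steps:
Q = -253 (Q = -7 - 246 = -253)
j(N) = 3 - N
J(m, l) = I*√122441/22 (J(m, l) = √(1/(60 + (3 - 1*19)) - 253) = √(1/(60 + (3 - 19)) - 253) = √(1/(60 - 16) - 253) = √(1/44 - 253) = √(-11131/44) = I*√122441/22)
√(11701 + J(√(-82 + 196), 517)) = √(11701 + I*√122441/22)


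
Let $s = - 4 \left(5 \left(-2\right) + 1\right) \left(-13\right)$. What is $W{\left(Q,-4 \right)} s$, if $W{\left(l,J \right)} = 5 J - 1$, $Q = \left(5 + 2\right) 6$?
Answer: $9828$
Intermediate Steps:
$Q = 42$ ($Q = 7 \cdot 6 = 42$)
$W{\left(l,J \right)} = -1 + 5 J$
$s = -468$ ($s = - 4 \left(-10 + 1\right) \left(-13\right) = \left(-4\right) \left(-9\right) \left(-13\right) = 36 \left(-13\right) = -468$)
$W{\left(Q,-4 \right)} s = \left(-1 + 5 \left(-4\right)\right) \left(-468\right) = \left(-1 - 20\right) \left(-468\right) = \left(-21\right) \left(-468\right) = 9828$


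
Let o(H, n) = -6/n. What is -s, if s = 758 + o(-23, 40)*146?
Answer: -7361/10 ≈ -736.10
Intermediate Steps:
s = 7361/10 (s = 758 - 6/40*146 = 758 - 6*1/40*146 = 758 - 3/20*146 = 758 - 219/10 = 7361/10 ≈ 736.10)
-s = -1*7361/10 = -7361/10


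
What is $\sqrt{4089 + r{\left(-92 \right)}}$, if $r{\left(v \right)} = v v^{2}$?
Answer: $i \sqrt{774599} \approx 880.11 i$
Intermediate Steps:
$r{\left(v \right)} = v^{3}$
$\sqrt{4089 + r{\left(-92 \right)}} = \sqrt{4089 + \left(-92\right)^{3}} = \sqrt{4089 - 778688} = \sqrt{-774599} = i \sqrt{774599}$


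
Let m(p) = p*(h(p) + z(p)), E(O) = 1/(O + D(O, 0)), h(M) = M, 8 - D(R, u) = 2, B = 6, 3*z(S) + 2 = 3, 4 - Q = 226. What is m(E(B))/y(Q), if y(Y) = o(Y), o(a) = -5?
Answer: -1/144 ≈ -0.0069444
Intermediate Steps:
Q = -222 (Q = 4 - 1*226 = 4 - 226 = -222)
z(S) = 1/3 (z(S) = -2/3 + (1/3)*3 = -2/3 + 1 = 1/3)
y(Y) = -5
D(R, u) = 6 (D(R, u) = 8 - 1*2 = 8 - 2 = 6)
E(O) = 1/(6 + O) (E(O) = 1/(O + 6) = 1/(6 + O))
m(p) = p*(1/3 + p) (m(p) = p*(p + 1/3) = p*(1/3 + p))
m(E(B))/y(Q) = ((1/3 + 1/(6 + 6))/(6 + 6))/(-5) = ((1/3 + 1/12)/12)*(-1/5) = ((1/12)*(5/12))*(-1/5) = (5/144)*(-1/5) = -1/144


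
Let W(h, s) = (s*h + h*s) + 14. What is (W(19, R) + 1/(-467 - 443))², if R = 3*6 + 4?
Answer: 598300703001/828100 ≈ 7.2250e+5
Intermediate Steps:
R = 22 (R = 18 + 4 = 22)
W(h, s) = 14 + 2*h*s (W(h, s) = (h*s + h*s) + 14 = 2*h*s + 14 = 14 + 2*h*s)
(W(19, R) + 1/(-467 - 443))² = ((14 + 2*19*22) + 1/(-467 - 443))² = ((14 + 836) + 1/(-910))² = (850 - 1/910)² = (773499/910)² = 598300703001/828100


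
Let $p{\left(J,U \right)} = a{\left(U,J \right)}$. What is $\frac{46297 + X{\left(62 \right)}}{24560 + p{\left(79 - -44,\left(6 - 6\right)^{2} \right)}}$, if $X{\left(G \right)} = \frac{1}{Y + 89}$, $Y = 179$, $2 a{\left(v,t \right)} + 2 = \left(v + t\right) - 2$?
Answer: $\frac{12407597}{6598026} \approx 1.8805$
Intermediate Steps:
$a{\left(v,t \right)} = -2 + \frac{t}{2} + \frac{v}{2}$ ($a{\left(v,t \right)} = -1 + \frac{\left(v + t\right) - 2}{2} = -1 + \frac{\left(t + v\right) - 2}{2} = -1 + \frac{-2 + t + v}{2} = -1 + \left(-1 + \frac{t}{2} + \frac{v}{2}\right) = -2 + \frac{t}{2} + \frac{v}{2}$)
$X{\left(G \right)} = \frac{1}{268}$ ($X{\left(G \right)} = \frac{1}{179 + 89} = \frac{1}{268}$)
$p{\left(J,U \right)} = -2 + \frac{J}{2} + \frac{U}{2}$
$\frac{46297 + X{\left(62 \right)}}{24560 + p{\left(79 - -44,\left(6 - 6\right)^{2} \right)}} = \frac{46297 + \frac{1}{268}}{24560 + \left(-2 + \frac{79 - -44}{2} + \frac{\left(6 - 6\right)^{2}}{2}\right)} = \frac{12407597}{268 \left(24560 + \left(-2 + \frac{79 + 44}{2} + \frac{0^{2}}{2}\right)\right)} = \frac{12407597}{268 \left(24560 + \left(-2 + \frac{1}{2} \cdot 123 + \frac{1}{2} \cdot 0\right)\right)} = \frac{12407597}{268 \left(24560 + \left(-2 + \frac{123}{2} + 0\right)\right)} = \frac{12407597}{268 \left(24560 + \frac{119}{2}\right)} = \frac{12407597}{268 \cdot \frac{49239}{2}} = \frac{12407597}{268} \cdot \frac{2}{49239} = \frac{12407597}{6598026}$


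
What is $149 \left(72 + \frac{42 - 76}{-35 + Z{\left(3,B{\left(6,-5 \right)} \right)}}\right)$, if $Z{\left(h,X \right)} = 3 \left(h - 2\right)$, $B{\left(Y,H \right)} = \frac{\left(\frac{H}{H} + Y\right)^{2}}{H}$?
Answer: $\frac{174181}{16} \approx 10886.0$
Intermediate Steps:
$B{\left(Y,H \right)} = \frac{\left(1 + Y\right)^{2}}{H}$
$Z{\left(h,X \right)} = -6 + 3 h$ ($Z{\left(h,X \right)} = 3 \left(-2 + h\right) = -6 + 3 h$)
$149 \left(72 + \frac{42 - 76}{-35 + Z{\left(3,B{\left(6,-5 \right)} \right)}}\right) = 149 \left(72 + \frac{42 - 76}{-35 + \left(-6 + 3 \cdot 3\right)}\right) = 149 \left(72 - \frac{34}{-35 + \left(-6 + 9\right)}\right) = 149 \left(72 - \frac{34}{-35 + 3}\right) = 149 \left(72 - \frac{34}{-32}\right) = 149 \left(72 - - \frac{17}{16}\right) = 149 \left(72 + \frac{17}{16}\right) = 149 \cdot \frac{1169}{16} = \frac{174181}{16}$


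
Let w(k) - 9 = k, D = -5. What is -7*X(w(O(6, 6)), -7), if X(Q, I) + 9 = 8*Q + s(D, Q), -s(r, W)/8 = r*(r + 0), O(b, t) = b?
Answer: 623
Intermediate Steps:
w(k) = 9 + k
s(r, W) = -8*r² (s(r, W) = -8*r*(r + 0) = -8*r*r = -8*r²)
X(Q, I) = -209 + 8*Q (X(Q, I) = -9 + (8*Q - 8*(-5)²) = -9 + (8*Q - 8*25) = -9 + (8*Q - 200) = -9 + (-200 + 8*Q) = -209 + 8*Q)
-7*X(w(O(6, 6)), -7) = -7*(-209 + 8*(9 + 6)) = -7*(-209 + 8*15) = -7*(-209 + 120) = -7*(-89) = 623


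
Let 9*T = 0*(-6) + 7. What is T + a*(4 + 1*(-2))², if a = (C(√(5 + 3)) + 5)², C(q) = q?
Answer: 1195/9 + 80*√2 ≈ 245.91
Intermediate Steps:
T = 7/9 (T = (0*(-6) + 7)/9 = (0 + 7)/9 = (⅑)*7 = 7/9 ≈ 0.77778)
a = (5 + 2*√2)² (a = (√(5 + 3) + 5)² = (√8 + 5)² = (2*√2 + 5)² = (5 + 2*√2)² ≈ 61.284)
T + a*(4 + 1*(-2))² = 7/9 + (33 + 20*√2)*(4 + 1*(-2))² = 7/9 + (33 + 20*√2)*(4 - 2)² = 7/9 + (33 + 20*√2)*2² = 7/9 + (33 + 20*√2)*4 = 7/9 + (132 + 80*√2) = 1195/9 + 80*√2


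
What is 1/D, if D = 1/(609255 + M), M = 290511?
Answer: 899766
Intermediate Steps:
D = 1/899766 (D = 1/(609255 + 290511) = 1/899766 ≈ 1.1114e-6)
1/D = 1/(1/899766) = 899766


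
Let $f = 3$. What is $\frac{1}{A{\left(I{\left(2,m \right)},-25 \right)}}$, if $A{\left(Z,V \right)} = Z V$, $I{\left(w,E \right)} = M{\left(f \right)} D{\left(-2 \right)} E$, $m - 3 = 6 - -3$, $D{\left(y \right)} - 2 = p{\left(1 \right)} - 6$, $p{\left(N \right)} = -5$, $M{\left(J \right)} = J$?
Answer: $\frac{1}{8100} \approx 0.00012346$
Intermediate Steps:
$D{\left(y \right)} = -9$ ($D{\left(y \right)} = 2 - 11 = -9$)
$m = 12$ ($m = 3 + \left(6 - -3\right) = 3 + \left(6 + 3\right) = 3 + 9 = 12$)
$I{\left(w,E \right)} = - 27 E$ ($I{\left(w,E \right)} = 3 \left(-9\right) E = - 27 E$)
$A{\left(Z,V \right)} = V Z$
$\frac{1}{A{\left(I{\left(2,m \right)},-25 \right)}} = \frac{1}{\left(-25\right) \left(\left(-27\right) 12\right)} = \frac{1}{\left(-25\right) \left(-324\right)} = \frac{1}{8100}$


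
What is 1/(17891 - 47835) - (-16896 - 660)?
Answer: 525696863/29944 ≈ 17556.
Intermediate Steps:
1/(17891 - 47835) - (-16896 - 660) = 1/(-29944) - 1*(-17556) = -1/29944 + 17556 = 525696863/29944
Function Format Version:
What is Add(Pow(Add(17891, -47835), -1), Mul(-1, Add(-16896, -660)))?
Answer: Rational(525696863, 29944) ≈ 17556.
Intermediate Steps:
Add(Pow(Add(17891, -47835), -1), Mul(-1, Add(-16896, -660))) = Add(Pow(-29944, -1), Mul(-1, -17556)) = Add(Rational(-1, 29944), 17556) = Rational(525696863, 29944)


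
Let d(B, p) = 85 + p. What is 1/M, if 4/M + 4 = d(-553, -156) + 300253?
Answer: 150089/2 ≈ 75045.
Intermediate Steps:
M = 2/150089 (M = 4/(-4 + ((85 - 156) + 300253)) = 4/(-4 + (-71 + 300253)) = 4/(-4 + 300182) = 4/300178 = 4*(1/300178) = 2/150089 ≈ 1.3325e-5)
1/M = 1/(2/150089) = 150089/2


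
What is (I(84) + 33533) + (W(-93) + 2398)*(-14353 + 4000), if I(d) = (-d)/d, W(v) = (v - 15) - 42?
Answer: -23240012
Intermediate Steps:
W(v) = -57 + v (W(v) = (-15 + v) - 42 = -57 + v)
I(d) = -1
(I(84) + 33533) + (W(-93) + 2398)*(-14353 + 4000) = (-1 + 33533) + ((-57 - 93) + 2398)*(-14353 + 4000) = 33532 + (-150 + 2398)*(-10353) = 33532 + 2248*(-10353) = 33532 - 23273544 = -23240012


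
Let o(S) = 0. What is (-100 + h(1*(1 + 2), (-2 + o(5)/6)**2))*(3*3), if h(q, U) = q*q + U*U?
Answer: -675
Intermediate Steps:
h(q, U) = U**2 + q**2 (h(q, U) = q**2 + U**2 = U**2 + q**2)
(-100 + h(1*(1 + 2), (-2 + o(5)/6)**2))*(3*3) = (-100 + (((-2 + 0/6)**2)**2 + (1*(1 + 2))**2))*(3*3) = (-100 + (((-2 + 0*(1/6))**2)**2 + (1*3)**2))*9 = (-100 + (((-2 + 0)**2)**2 + 3**2))*9 = (-100 + (((-2)**2)**2 + 9))*9 = (-100 + (4**2 + 9))*9 = (-100 + (16 + 9))*9 = (-100 + 25)*9 = -75*9 = -675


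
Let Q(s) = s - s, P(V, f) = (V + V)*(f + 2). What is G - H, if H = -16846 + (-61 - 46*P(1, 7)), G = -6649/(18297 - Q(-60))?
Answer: 324490646/18297 ≈ 17735.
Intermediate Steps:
P(V, f) = 2*V*(2 + f) (P(V, f) = (2*V)*(2 + f) = 2*V*(2 + f))
Q(s) = 0
G = -6649/18297 (G = -6649/(18297 - 1*0) = -6649/(18297 + 0) = -6649/18297 ≈ -0.36339)
H = -17735 (H = -16846 + (-61 - 92*(2 + 7)) = -16846 + (-61 - 92*9) = -16846 + (-61 - 46*18) = -16846 + (-61 - 828) = -16846 - 889 = -17735)
G - H = -6649/18297 - 1*(-17735) = -6649/18297 + 17735 = 324490646/18297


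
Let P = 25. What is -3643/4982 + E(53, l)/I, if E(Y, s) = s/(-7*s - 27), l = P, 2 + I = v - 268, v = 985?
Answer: -26314152/35977513 ≈ -0.73141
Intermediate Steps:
I = 715 (I = -2 + (985 - 268) = -2 + 717 = 715)
l = 25
E(Y, s) = s/(-27 - 7*s)
-3643/4982 + E(53, l)/I = -3643/4982 - 1*25/(27 + 7*25)/715 = -3643*1/4982 - 1*25/(27 + 175)*(1/715) = -3643/4982 - 1*25/202*(1/715) = -3643/4982 - 1*25*1/202*(1/715) = -3643/4982 - 25/202*1/715 = -3643/4982 - 5/28886 = -26314152/35977513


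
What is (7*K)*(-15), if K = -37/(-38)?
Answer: -3885/38 ≈ -102.24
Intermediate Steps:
K = 37/38 (K = -37*(-1/38) = 37/38 ≈ 0.97368)
(7*K)*(-15) = (7*(37/38))*(-15) = (259/38)*(-15) = -3885/38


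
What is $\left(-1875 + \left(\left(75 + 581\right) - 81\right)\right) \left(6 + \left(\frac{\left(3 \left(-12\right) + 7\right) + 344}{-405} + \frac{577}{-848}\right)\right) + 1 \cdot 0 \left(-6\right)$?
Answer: $- \frac{11265475}{1908} \approx -5904.3$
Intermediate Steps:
$\left(-1875 + \left(\left(75 + 581\right) - 81\right)\right) \left(6 + \left(\frac{\left(3 \left(-12\right) + 7\right) + 344}{-405} + \frac{577}{-848}\right)\right) + 1 \cdot 0 \left(-6\right) = \left(-1875 + \left(656 - 81\right)\right) \left(6 + \left(\left(\left(-36 + 7\right) + 344\right) \left(- \frac{1}{405}\right) + 577 \left(- \frac{1}{848}\right)\right)\right) + 0 \left(-6\right) = \left(-1875 + 575\right) \left(6 + \left(\left(-29 + 344\right) \left(- \frac{1}{405}\right) - \frac{577}{848}\right)\right) + 0 = - 1300 \left(6 + \left(315 \left(- \frac{1}{405}\right) - \frac{577}{848}\right)\right) + 0 = - 1300 \left(6 - \frac{11129}{7632}\right) + 0 = \left(-1300\right) \frac{34663}{7632} + 0 = - \frac{11265475}{1908} + 0 = - \frac{11265475}{1908}$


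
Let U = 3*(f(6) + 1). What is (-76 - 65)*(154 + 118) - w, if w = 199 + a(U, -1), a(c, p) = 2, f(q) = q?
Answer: -38553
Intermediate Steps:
U = 21 (U = 3*(6 + 1) = 3*7 = 21)
w = 201 (w = 199 + 2 = 201)
(-76 - 65)*(154 + 118) - w = (-76 - 65)*(154 + 118) - 1*201 = -141*272 - 201 = -38352 - 201 = -38553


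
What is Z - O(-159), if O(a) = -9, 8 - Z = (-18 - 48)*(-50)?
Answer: -3283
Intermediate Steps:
Z = -3292 (Z = 8 - (-18 - 48)*(-50) = 8 - (-66)*(-50) = 8 - 1*3300 = 8 - 3300 = -3292)
Z - O(-159) = -3292 - 1*(-9) = -3292 + 9 = -3283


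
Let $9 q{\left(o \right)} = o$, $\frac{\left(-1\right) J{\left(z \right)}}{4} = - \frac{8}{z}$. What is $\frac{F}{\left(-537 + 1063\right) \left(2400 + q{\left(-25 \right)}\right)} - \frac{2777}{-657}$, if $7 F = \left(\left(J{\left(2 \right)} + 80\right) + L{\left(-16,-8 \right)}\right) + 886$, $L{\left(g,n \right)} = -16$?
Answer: $\frac{15757730822}{3727965825} \approx 4.2269$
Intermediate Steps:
$J{\left(z \right)} = \frac{32}{z}$ ($J{\left(z \right)} = - 4 \left(- \frac{8}{z}\right) = \frac{32}{z}$)
$q{\left(o \right)} = \frac{o}{9}$
$F = 138$ ($F = \frac{\left(\left(\frac{32}{2} + 80\right) - 16\right) + 886}{7} = \frac{\left(\left(32 \cdot \frac{1}{2} + 80\right) - 16\right) + 886}{7} = \frac{\left(\left(16 + 80\right) - 16\right) + 886}{7} = \frac{\left(96 - 16\right) + 886}{7} = \frac{80 + 886}{7} = \frac{1}{7} \cdot 966 = 138$)
$\frac{F}{\left(-537 + 1063\right) \left(2400 + q{\left(-25 \right)}\right)} - \frac{2777}{-657} = \frac{138}{\left(-537 + 1063\right) \left(2400 + \frac{1}{9} \left(-25\right)\right)} - \frac{2777}{-657} = \frac{138}{526 \left(2400 - \frac{25}{9}\right)} - - \frac{2777}{657} = \frac{138}{526 \cdot \frac{21575}{9}} + \frac{2777}{657} = \frac{138}{\frac{11348450}{9}} + \frac{2777}{657} = 138 \cdot \frac{9}{11348450} + \frac{2777}{657} = \frac{621}{5674225} + \frac{2777}{657} = \frac{15757730822}{3727965825}$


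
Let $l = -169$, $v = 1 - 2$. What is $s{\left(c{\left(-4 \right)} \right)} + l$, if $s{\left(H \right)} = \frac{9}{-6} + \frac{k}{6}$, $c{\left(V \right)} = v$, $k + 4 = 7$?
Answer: $-170$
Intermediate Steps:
$k = 3$ ($k = -4 + 7 = 3$)
$v = -1$ ($v = 1 - 2 = -1$)
$c{\left(V \right)} = -1$
$s{\left(H \right)} = -1$ ($s{\left(H \right)} = \frac{9}{-6} + \frac{3}{6} = 9 \left(- \frac{1}{6}\right) + 3 \cdot \frac{1}{6} = - \frac{3}{2} + \frac{1}{2} = -1$)
$s{\left(c{\left(-4 \right)} \right)} + l = -1 - 169 = -170$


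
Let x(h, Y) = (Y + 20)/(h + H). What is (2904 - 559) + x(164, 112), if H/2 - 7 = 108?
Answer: 462031/197 ≈ 2345.3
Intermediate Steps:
H = 230 (H = 14 + 2*108 = 14 + 216 = 230)
x(h, Y) = (20 + Y)/(230 + h) (x(h, Y) = (Y + 20)/(h + 230) = (20 + Y)/(230 + h))
(2904 - 559) + x(164, 112) = (2904 - 559) + (20 + 112)/(230 + 164) = 2345 + 132/394 = 2345 + (1/394)*132 = 2345 + 66/197 = 462031/197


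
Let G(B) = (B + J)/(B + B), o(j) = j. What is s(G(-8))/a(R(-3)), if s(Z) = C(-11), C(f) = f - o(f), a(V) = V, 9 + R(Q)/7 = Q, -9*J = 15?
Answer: 0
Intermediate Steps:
J = -5/3 (J = -⅑*15 = -5/3 ≈ -1.6667)
R(Q) = -63 + 7*Q
G(B) = (-5/3 + B)/(2*B) (G(B) = (B - 5/3)/(B + B) = (-5/3 + B)/((2*B)) = (-5/3 + B)*(1/(2*B)) = (-5/3 + B)/(2*B))
C(f) = 0 (C(f) = f - f = 0)
s(Z) = 0
s(G(-8))/a(R(-3)) = 0/(-63 + 7*(-3)) = 0/(-63 - 21) = 0/(-84) = 0*(-1/84) = 0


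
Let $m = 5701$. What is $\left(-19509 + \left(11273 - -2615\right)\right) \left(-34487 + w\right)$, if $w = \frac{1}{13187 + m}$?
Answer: $\frac{3661465747555}{18888} \approx 1.9385 \cdot 10^{8}$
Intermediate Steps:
$w = \frac{1}{18888}$ ($w = \frac{1}{13187 + 5701} = \frac{1}{18888} \approx 5.2944 \cdot 10^{-5}$)
$\left(-19509 + \left(11273 - -2615\right)\right) \left(-34487 + w\right) = \left(-19509 + \left(11273 - -2615\right)\right) \left(-34487 + \frac{1}{18888}\right) = \left(-19509 + \left(11273 + 2615\right)\right) \left(- \frac{651390455}{18888}\right) = \left(-19509 + 13888\right) \left(- \frac{651390455}{18888}\right) = \left(-5621\right) \left(- \frac{651390455}{18888}\right) = \frac{3661465747555}{18888}$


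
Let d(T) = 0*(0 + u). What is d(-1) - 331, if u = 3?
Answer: -331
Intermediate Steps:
d(T) = 0 (d(T) = 0*(0 + 3) = 0*3 = 0)
d(-1) - 331 = 0 - 331 = -331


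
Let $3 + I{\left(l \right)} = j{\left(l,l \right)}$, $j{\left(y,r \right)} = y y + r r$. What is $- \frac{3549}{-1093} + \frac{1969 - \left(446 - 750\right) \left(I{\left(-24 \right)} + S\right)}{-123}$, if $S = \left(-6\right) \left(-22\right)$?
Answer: $- \frac{427356022}{134439} \approx -3178.8$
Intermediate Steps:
$S = 132$
$j{\left(y,r \right)} = r^{2} + y^{2}$ ($j{\left(y,r \right)} = y^{2} + r^{2} = r^{2} + y^{2}$)
$I{\left(l \right)} = -3 + 2 l^{2}$ ($I{\left(l \right)} = -3 + \left(l^{2} + l^{2}\right) = -3 + 2 l^{2}$)
$- \frac{3549}{-1093} + \frac{1969 - \left(446 - 750\right) \left(I{\left(-24 \right)} + S\right)}{-123} = - \frac{3549}{-1093} + \frac{1969 - \left(446 - 750\right) \left(\left(-3 + 2 \left(-24\right)^{2}\right) + 132\right)}{-123} = \left(-3549\right) \left(- \frac{1}{1093}\right) + \left(1969 - - 304 \left(\left(-3 + 2 \cdot 576\right) + 132\right)\right) \left(- \frac{1}{123}\right) = \frac{3549}{1093} + \left(1969 - - 304 \left(\left(-3 + 1152\right) + 132\right)\right) \left(- \frac{1}{123}\right) = \frac{3549}{1093} + \left(1969 - - 304 \left(1149 + 132\right)\right) \left(- \frac{1}{123}\right) = \frac{3549}{1093} + \left(1969 - \left(-304\right) 1281\right) \left(- \frac{1}{123}\right) = \frac{3549}{1093} + \left(1969 - -389424\right) \left(- \frac{1}{123}\right) = \frac{3549}{1093} + \left(1969 + 389424\right) \left(- \frac{1}{123}\right) = \frac{3549}{1093} + 391393 \left(- \frac{1}{123}\right) = \frac{3549}{1093} - \frac{391393}{123} = - \frac{427356022}{134439}$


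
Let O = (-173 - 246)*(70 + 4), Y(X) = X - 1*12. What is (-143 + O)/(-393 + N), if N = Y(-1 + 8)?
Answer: 31149/398 ≈ 78.264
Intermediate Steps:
Y(X) = -12 + X (Y(X) = X - 12 = -12 + X)
N = -5 (N = -12 + (-1 + 8) = -12 + 7 = -5)
O = -31006 (O = -419*74 = -31006)
(-143 + O)/(-393 + N) = (-143 - 31006)/(-393 - 5) = -31149/(-398) = -31149*(-1/398) = 31149/398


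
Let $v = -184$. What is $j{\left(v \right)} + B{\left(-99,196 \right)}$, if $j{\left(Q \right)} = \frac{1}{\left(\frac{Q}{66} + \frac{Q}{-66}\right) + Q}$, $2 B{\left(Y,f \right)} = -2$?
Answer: $- \frac{185}{184} \approx -1.0054$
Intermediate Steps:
$B{\left(Y,f \right)} = -1$ ($B{\left(Y,f \right)} = \frac{1}{2} \left(-2\right) = -1$)
$j{\left(Q \right)} = \frac{1}{Q}$ ($j{\left(Q \right)} = \frac{1}{\left(Q \frac{1}{66} + Q \left(- \frac{1}{66}\right)\right) + Q} = \frac{1}{\left(\frac{Q}{66} - \frac{Q}{66}\right) + Q} = \frac{1}{0 + Q} = \frac{1}{Q}$)
$j{\left(v \right)} + B{\left(-99,196 \right)} = \frac{1}{-184} - 1 = - \frac{1}{184} - 1 = - \frac{185}{184}$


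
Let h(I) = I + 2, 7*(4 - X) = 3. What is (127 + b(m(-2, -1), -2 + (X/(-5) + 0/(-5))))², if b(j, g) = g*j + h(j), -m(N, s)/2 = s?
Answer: 772641/49 ≈ 15768.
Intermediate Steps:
X = 25/7 (X = 4 - ⅐*3 = 4 - 3/7 = 25/7 ≈ 3.5714)
m(N, s) = -2*s
h(I) = 2 + I
b(j, g) = 2 + j + g*j (b(j, g) = g*j + (2 + j) = 2 + j + g*j)
(127 + b(m(-2, -1), -2 + (X/(-5) + 0/(-5))))² = (127 + (2 - 2*(-1) + (-2 + ((25/7)/(-5) + 0/(-5)))*(-2*(-1))))² = (127 + (2 + 2 + (-2 + ((25/7)*(-⅕) + 0*(-⅕)))*2))² = (127 + (2 + 2 + (-2 + (-5/7 + 0))*2))² = (127 + (2 + 2 + (-2 - 5/7)*2))² = (127 + (2 + 2 - 19/7*2))² = (127 + (2 + 2 - 38/7))² = (127 - 10/7)² = (879/7)² = 772641/49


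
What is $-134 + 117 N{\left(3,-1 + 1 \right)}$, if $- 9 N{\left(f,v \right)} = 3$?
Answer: $-173$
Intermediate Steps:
$N{\left(f,v \right)} = - \frac{1}{3}$ ($N{\left(f,v \right)} = \left(- \frac{1}{9}\right) 3 = - \frac{1}{3}$)
$-134 + 117 N{\left(3,-1 + 1 \right)} = -134 + 117 \left(- \frac{1}{3}\right) = -134 - 39 = -173$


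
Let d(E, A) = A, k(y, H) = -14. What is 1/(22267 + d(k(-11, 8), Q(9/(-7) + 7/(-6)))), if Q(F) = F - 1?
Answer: 42/935069 ≈ 4.4916e-5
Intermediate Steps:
Q(F) = -1 + F
1/(22267 + d(k(-11, 8), Q(9/(-7) + 7/(-6)))) = 1/(22267 + (-1 + (9/(-7) + 7/(-6)))) = 1/(22267 + (-1 + (9*(-⅐) + 7*(-⅙)))) = 1/(22267 + (-1 + (-9/7 - 7/6))) = 1/(22267 + (-1 - 103/42)) = 1/(22267 - 145/42) = 1/(935069/42) = 42/935069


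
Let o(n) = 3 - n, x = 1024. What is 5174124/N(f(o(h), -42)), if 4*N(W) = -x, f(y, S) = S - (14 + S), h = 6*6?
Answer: -1293531/64 ≈ -20211.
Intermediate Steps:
h = 36
f(y, S) = -14 (f(y, S) = S + (-14 - S) = -14)
N(W) = -256 (N(W) = (-1*1024)/4 = (1/4)*(-1024) = -256)
5174124/N(f(o(h), -42)) = 5174124/(-256) = 5174124*(-1/256) = -1293531/64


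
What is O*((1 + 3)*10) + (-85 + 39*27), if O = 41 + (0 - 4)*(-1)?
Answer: 2768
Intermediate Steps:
O = 45 (O = 41 - 4*(-1) = 41 + 4 = 45)
O*((1 + 3)*10) + (-85 + 39*27) = 45*((1 + 3)*10) + (-85 + 39*27) = 45*(4*10) + (-85 + 1053) = 45*40 + 968 = 1800 + 968 = 2768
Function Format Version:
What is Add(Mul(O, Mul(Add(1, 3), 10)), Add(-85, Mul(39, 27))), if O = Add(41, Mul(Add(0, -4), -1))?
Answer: 2768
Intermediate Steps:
O = 45 (O = Add(41, Mul(-4, -1)) = Add(41, 4) = 45)
Add(Mul(O, Mul(Add(1, 3), 10)), Add(-85, Mul(39, 27))) = Add(Mul(45, Mul(Add(1, 3), 10)), Add(-85, Mul(39, 27))) = Add(Mul(45, Mul(4, 10)), Add(-85, 1053)) = Add(Mul(45, 40), 968) = Add(1800, 968) = 2768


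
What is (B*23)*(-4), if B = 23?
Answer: -2116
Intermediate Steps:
(B*23)*(-4) = (23*23)*(-4) = 529*(-4) = -2116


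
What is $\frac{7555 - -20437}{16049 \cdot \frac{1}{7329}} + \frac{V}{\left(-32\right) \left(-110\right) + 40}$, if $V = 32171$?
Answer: $\frac{730862302459}{57134440} \approx 12792.0$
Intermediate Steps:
$\frac{7555 - -20437}{16049 \cdot \frac{1}{7329}} + \frac{V}{\left(-32\right) \left(-110\right) + 40} = \frac{7555 - -20437}{16049 \cdot \frac{1}{7329}} + \frac{32171}{\left(-32\right) \left(-110\right) + 40} = \frac{7555 + 20437}{16049 \cdot \frac{1}{7329}} + \frac{32171}{3520 + 40} = \frac{27992}{\frac{16049}{7329}} + \frac{32171}{3560} = 27992 \cdot \frac{7329}{16049} + 32171 \cdot \frac{1}{3560} = \frac{205153368}{16049} + \frac{32171}{3560} = \frac{730862302459}{57134440}$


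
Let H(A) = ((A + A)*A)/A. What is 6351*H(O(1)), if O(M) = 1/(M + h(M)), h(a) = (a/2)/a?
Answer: 8468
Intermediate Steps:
h(a) = ½ (h(a) = (a*(½))/a = (a/2)/a = ½)
O(M) = 1/(½ + M) (O(M) = 1/(M + ½) = 1/(½ + M))
H(A) = 2*A (H(A) = ((2*A)*A)/A = (2*A²)/A = 2*A)
6351*H(O(1)) = 6351*(2*(2/(1 + 2*1))) = 6351*(2*(2/(1 + 2))) = 6351*(2*(2/3)) = 6351*(2*(2*(⅓))) = 6351*(2*(⅔)) = 6351*(4/3) = 8468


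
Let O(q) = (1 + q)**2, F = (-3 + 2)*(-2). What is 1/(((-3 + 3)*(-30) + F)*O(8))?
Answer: 1/162 ≈ 0.0061728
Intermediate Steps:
F = 2 (F = -1*(-2) = 2)
1/(((-3 + 3)*(-30) + F)*O(8)) = 1/(((-3 + 3)*(-30) + 2)*(1 + 8)**2) = 1/((0*(-30) + 2)*9**2) = 1/((0 + 2)*81) = 1/(2*81) = 1/162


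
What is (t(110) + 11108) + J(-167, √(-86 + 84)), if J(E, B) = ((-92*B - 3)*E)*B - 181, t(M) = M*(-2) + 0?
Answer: -20021 + 501*I*√2 ≈ -20021.0 + 708.52*I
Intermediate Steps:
t(M) = -2*M (t(M) = -2*M + 0 = -2*M)
J(E, B) = -181 + B*E*(-3 - 92*B) (J(E, B) = ((-3 - 92*B)*E)*B - 181 = (E*(-3 - 92*B))*B - 181 = B*E*(-3 - 92*B) - 181 = -181 + B*E*(-3 - 92*B))
(t(110) + 11108) + J(-167, √(-86 + 84)) = (-2*110 + 11108) + (-181 - 92*(-167)*(√(-86 + 84))² - 3*√(-86 + 84)*(-167)) = (-220 + 11108) + (-181 - 92*(-167)*(√(-2))² - 3*√(-2)*(-167)) = 10888 + (-181 - 92*(-167)*(I*√2)² - 3*I*√2*(-167)) = 10888 + (-181 - 92*(-167)*(-2) + 501*I*√2) = 10888 + (-181 - 30728 + 501*I*√2) = 10888 + (-30909 + 501*I*√2) = -20021 + 501*I*√2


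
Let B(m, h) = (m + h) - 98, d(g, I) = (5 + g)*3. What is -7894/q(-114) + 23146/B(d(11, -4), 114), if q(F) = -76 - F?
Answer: 93583/608 ≈ 153.92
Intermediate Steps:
d(g, I) = 15 + 3*g
B(m, h) = -98 + h + m (B(m, h) = (h + m) - 98 = -98 + h + m)
-7894/q(-114) + 23146/B(d(11, -4), 114) = -7894/(-76 - 1*(-114)) + 23146/(-98 + 114 + (15 + 3*11)) = -7894/(-76 + 114) + 23146/(-98 + 114 + (15 + 33)) = -7894/38 + 23146/(-98 + 114 + 48) = -7894*1/38 + 23146/64 = -3947/19 + 23146*(1/64) = -3947/19 + 11573/32 = 93583/608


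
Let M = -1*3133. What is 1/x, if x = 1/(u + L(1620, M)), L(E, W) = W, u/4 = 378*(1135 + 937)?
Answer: 3129731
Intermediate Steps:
u = 3132864 (u = 4*(378*(1135 + 937)) = 4*(378*2072) = 4*783216 = 3132864)
M = -3133
x = 1/3129731 (x = 1/(3132864 - 3133) = 1/3129731 ≈ 3.1952e-7)
1/x = 1/(1/3129731) = 3129731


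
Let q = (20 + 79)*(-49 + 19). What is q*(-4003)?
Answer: 11888910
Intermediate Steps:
q = -2970 (q = 99*(-30) = -2970)
q*(-4003) = -2970*(-4003) = 11888910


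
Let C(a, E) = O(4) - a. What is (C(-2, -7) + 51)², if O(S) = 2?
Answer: 3025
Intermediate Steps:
C(a, E) = 2 - a
(C(-2, -7) + 51)² = ((2 - 1*(-2)) + 51)² = ((2 + 2) + 51)² = (4 + 51)² = 55² = 3025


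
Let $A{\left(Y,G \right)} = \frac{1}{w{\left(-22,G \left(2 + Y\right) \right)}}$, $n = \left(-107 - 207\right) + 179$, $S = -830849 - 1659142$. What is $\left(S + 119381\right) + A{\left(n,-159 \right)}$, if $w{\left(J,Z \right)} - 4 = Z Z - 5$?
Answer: $- \frac{1060126380280879}{447195608} \approx -2.3706 \cdot 10^{6}$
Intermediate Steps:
$S = -2489991$ ($S = -830849 - 1659142 = -2489991$)
$n = -135$ ($n = -314 + 179 = -135$)
$w{\left(J,Z \right)} = -1 + Z^{2}$ ($w{\left(J,Z \right)} = 4 + \left(Z Z - 5\right) = 4 + \left(Z^{2} - 5\right) = 4 + \left(-5 + Z^{2}\right) = -1 + Z^{2}$)
$A{\left(Y,G \right)} = \frac{1}{-1 + G^{2} \left(2 + Y\right)^{2}}$ ($A{\left(Y,G \right)} = \frac{1}{-1 + \left(G \left(2 + Y\right)\right)^{2}} = \frac{1}{-1 + G^{2} \left(2 + Y\right)^{2}}$)
$\left(S + 119381\right) + A{\left(n,-159 \right)} = \left(-2489991 + 119381\right) + \frac{1}{-1 + \left(-159\right)^{2} \left(2 - 135\right)^{2}} = -2370610 + \frac{1}{-1 + 25281 \left(-133\right)^{2}} = -2370610 + \frac{1}{-1 + 25281 \cdot 17689} = -2370610 + \frac{1}{-1 + 447195609} = -2370610 + \frac{1}{447195608} = - \frac{1060126380280879}{447195608}$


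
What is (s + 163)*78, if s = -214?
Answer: -3978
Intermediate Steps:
(s + 163)*78 = (-214 + 163)*78 = -51*78 = -3978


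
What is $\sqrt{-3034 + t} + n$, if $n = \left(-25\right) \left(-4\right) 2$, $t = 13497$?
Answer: $200 + \sqrt{10463} \approx 302.29$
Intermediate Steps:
$n = 200$ ($n = 100 \cdot 2 = 200$)
$\sqrt{-3034 + t} + n = \sqrt{-3034 + 13497} + 200 = \sqrt{10463} + 200 = 200 + \sqrt{10463}$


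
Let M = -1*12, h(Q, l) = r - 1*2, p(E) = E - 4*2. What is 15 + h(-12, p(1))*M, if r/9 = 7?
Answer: -717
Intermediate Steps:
r = 63 (r = 9*7 = 63)
p(E) = -8 + E (p(E) = E - 8 = -8 + E)
h(Q, l) = 61 (h(Q, l) = 63 - 1*2 = 63 - 2 = 61)
M = -12
15 + h(-12, p(1))*M = 15 + 61*(-12) = 15 - 732 = -717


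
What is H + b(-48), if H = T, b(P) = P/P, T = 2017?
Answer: 2018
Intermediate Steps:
b(P) = 1
H = 2017
H + b(-48) = 2017 + 1 = 2018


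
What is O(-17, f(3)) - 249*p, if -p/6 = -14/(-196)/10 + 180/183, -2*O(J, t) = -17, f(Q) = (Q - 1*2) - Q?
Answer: 3178331/2135 ≈ 1488.7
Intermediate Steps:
f(Q) = -2 (f(Q) = (Q - 2) - Q = (-2 + Q) - Q = -2)
O(J, t) = 17/2 (O(J, t) = -1/2*(-17) = 17/2)
p = -25383/4270 (p = -6*(-14/(-196)/10 + 180/183) = -6*(-14*(-1/196)*(1/10) + 180*(1/183)) = -6*((1/14)*(1/10) + 60/61) = -6*(1/140 + 60/61) = -6*8461/8540 = -25383/4270 ≈ -5.9445)
O(-17, f(3)) - 249*p = 17/2 - 249*(-25383/4270) = 17/2 + 6320367/4270 = 3178331/2135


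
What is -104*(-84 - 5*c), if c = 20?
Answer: 19136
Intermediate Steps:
-104*(-84 - 5*c) = -104*(-84 - 5*20) = -104*(-84 - 100) = -104*(-184) = 19136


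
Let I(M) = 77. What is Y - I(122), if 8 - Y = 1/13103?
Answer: -904108/13103 ≈ -69.000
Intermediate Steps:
Y = 104823/13103 (Y = 8 - 1/13103 = 104823/13103 ≈ 7.9999)
Y - I(122) = 104823/13103 - 1*77 = 104823/13103 - 77 = -904108/13103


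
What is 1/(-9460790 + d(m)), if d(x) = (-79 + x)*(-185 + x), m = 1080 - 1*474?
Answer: -1/9238923 ≈ -1.0824e-7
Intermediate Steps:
m = 606 (m = 1080 - 474 = 606)
d(x) = (-185 + x)*(-79 + x)
1/(-9460790 + d(m)) = 1/(-9460790 + (14615 + 606² - 264*606)) = 1/(-9460790 + (14615 + 367236 - 159984)) = 1/(-9460790 + 221867) = 1/(-9238923) = -1/9238923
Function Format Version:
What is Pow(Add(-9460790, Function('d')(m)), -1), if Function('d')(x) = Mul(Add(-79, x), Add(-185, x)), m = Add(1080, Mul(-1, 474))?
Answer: Rational(-1, 9238923) ≈ -1.0824e-7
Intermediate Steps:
m = 606 (m = Add(1080, -474) = 606)
Function('d')(x) = Mul(Add(-185, x), Add(-79, x))
Pow(Add(-9460790, Function('d')(m)), -1) = Pow(Add(-9460790, Add(14615, Pow(606, 2), Mul(-264, 606))), -1) = Pow(Add(-9460790, Add(14615, 367236, -159984)), -1) = Pow(Add(-9460790, 221867), -1) = Pow(-9238923, -1) = Rational(-1, 9238923)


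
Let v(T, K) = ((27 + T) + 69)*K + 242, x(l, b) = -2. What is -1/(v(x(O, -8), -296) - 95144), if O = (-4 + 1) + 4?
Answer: 1/122726 ≈ 8.1482e-6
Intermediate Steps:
O = 1 (O = -3 + 4 = 1)
v(T, K) = 242 + K*(96 + T) (v(T, K) = (96 + T)*K + 242 = K*(96 + T) + 242 = 242 + K*(96 + T))
-1/(v(x(O, -8), -296) - 95144) = -1/((242 + 96*(-296) - 296*(-2)) - 95144) = -1/((242 - 28416 + 592) - 95144) = -1/(-27582 - 95144) = -1/(-122726) = -1*(-1/122726) = 1/122726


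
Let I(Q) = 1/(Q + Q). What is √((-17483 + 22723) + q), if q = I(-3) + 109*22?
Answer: √274962/6 ≈ 87.395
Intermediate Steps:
I(Q) = 1/(2*Q)
q = 14387/6 (q = (½)/(-3) + 109*22 = (½)*(-⅓) + 2398 = -⅙ + 2398 = 14387/6 ≈ 2397.8)
√((-17483 + 22723) + q) = √((-17483 + 22723) + 14387/6) = √(5240 + 14387/6) = √(45827/6) = √274962/6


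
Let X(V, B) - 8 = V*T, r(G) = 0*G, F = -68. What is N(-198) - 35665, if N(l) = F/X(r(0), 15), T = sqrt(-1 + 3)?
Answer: -71347/2 ≈ -35674.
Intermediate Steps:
T = sqrt(2) ≈ 1.4142
r(G) = 0
X(V, B) = 8 + V*sqrt(2)
N(l) = -17/2 (N(l) = -68/(8 + 0*sqrt(2)) = -68/(8 + 0) = -68/8 = -68*1/8 = -17/2)
N(-198) - 35665 = -17/2 - 35665 = -71347/2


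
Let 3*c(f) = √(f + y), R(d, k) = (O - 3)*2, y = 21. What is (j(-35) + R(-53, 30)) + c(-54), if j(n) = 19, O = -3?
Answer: 7 + I*√33/3 ≈ 7.0 + 1.9149*I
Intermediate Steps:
R(d, k) = -12 (R(d, k) = (-3 - 3)*2 = -6*2 = -12)
c(f) = √(21 + f)/3 (c(f) = √(f + 21)/3 = √(21 + f)/3)
(j(-35) + R(-53, 30)) + c(-54) = (19 - 12) + √(21 - 54)/3 = 7 + √(-33)/3 = 7 + (I*√33)/3 = 7 + I*√33/3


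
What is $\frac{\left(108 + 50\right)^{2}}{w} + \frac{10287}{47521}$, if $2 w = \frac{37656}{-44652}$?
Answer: $- \frac{4414259161621}{74560449} \approx -59204.0$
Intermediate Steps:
$w = - \frac{1569}{3721}$ ($w = \frac{37656 \frac{1}{-44652}}{2} = \frac{37656 \left(- \frac{1}{44652}\right)}{2} = \frac{1}{2} \left(- \frac{3138}{3721}\right) = - \frac{1569}{3721} \approx -0.42166$)
$\frac{\left(108 + 50\right)^{2}}{w} + \frac{10287}{47521} = \frac{\left(108 + 50\right)^{2}}{- \frac{1569}{3721}} + \frac{10287}{47521} = 158^{2} \left(- \frac{3721}{1569}\right) + 10287 \cdot \frac{1}{47521} = 24964 \left(- \frac{3721}{1569}\right) + \frac{10287}{47521} = - \frac{92891044}{1569} + \frac{10287}{47521} = - \frac{4414259161621}{74560449}$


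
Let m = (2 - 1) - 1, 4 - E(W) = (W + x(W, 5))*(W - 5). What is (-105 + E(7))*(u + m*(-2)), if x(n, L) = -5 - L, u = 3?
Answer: -285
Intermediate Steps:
E(W) = 4 - (-10 + W)*(-5 + W) (E(W) = 4 - (W + (-5 - 1*5))*(W - 5) = 4 - (W + (-5 - 5))*(-5 + W) = 4 - (W - 10)*(-5 + W) = 4 - (-10 + W)*(-5 + W))
m = 0 (m = 1 - 1 = 0)
(-105 + E(7))*(u + m*(-2)) = (-105 + (-46 - 1*7² + 15*7))*(3 + 0*(-2)) = (-105 + (-46 - 1*49 + 105))*(3 + 0) = (-105 + (-46 - 49 + 105))*3 = (-105 + 10)*3 = -95*3 = -285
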